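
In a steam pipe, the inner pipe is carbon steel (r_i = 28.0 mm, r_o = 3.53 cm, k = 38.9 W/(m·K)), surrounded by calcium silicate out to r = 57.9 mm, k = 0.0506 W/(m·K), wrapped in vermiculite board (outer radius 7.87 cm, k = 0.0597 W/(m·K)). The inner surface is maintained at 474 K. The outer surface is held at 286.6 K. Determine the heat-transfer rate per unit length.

Q' = 78.9 W/m

Treat each layer as a resistance in series:
  R'_carbon steel = ln(0.0353/0.0280)/(2πk) = 0.2317/(2π·38.9) = 9.479×10^-4 m·K/W
  R'_calcium silicate = ln(0.0579/0.0353)/(2πk) = 0.4948/(2π·0.0506) = 1.556 m·K/W
  R'_vermiculite board = ln(0.0787/0.0579)/(2πk) = 0.3069/(2π·0.0597) = 0.8182 m·K/W
ΣR = 9.479×10^-4 + 1.556 + 0.8182 = 2.375 m·K/W
Q' = ΔT/ΣR = (474 K − 286.6 K)/2.375 = 78.9 W/m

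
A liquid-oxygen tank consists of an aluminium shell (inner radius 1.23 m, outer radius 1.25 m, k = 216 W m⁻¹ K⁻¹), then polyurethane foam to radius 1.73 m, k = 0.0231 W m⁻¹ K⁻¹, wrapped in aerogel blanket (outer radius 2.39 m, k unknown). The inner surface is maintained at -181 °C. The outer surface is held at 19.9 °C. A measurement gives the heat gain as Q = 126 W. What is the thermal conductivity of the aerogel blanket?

ΣR = ΔT/Q = |-181 − 19.9|/126 = 1.594 K/W
Known resistances:
  R_aluminium = (1/1.23 − 1/1.25)/(4πk) = 0.01301/(4π·216) = 4.792×10^-6 K/W
  R_polyurethane foam = (1/1.25 − 1/1.73)/(4πk) = 0.2220/(4π·0.0231) = 0.7647 K/W
R_aerogel blanket = ΣR − ΣR_known = 1.594 − 0.7647 = 0.8293 K/W
(1/r₁−1/r₂)/(4πk) = 0.8293 ⇒ k = 0.1596/(4π·0.8293) = 0.0153 W/m·K

k = 0.0153 W/m·K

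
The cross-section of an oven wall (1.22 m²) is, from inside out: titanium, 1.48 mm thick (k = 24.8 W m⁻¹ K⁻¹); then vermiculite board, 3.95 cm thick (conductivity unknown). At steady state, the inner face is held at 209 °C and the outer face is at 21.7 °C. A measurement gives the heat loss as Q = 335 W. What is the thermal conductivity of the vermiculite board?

k = 0.0579 W/m·K

ΣR = ΔT/Q = |209 − 21.7|/335 = 0.5591 K/W
Known resistances:
  R_titanium = L/(kA) = 0.00148/(24.8·1.22) = 4.892×10^-5 K/W
R_vermiculite board = ΣR − ΣR_known = 0.5591 − 4.892×10^-5 = 0.5591 K/W
L/(kA) = 0.5591 ⇒ k = 0.0395/(0.5591·1.22) = 0.0579 W/m·K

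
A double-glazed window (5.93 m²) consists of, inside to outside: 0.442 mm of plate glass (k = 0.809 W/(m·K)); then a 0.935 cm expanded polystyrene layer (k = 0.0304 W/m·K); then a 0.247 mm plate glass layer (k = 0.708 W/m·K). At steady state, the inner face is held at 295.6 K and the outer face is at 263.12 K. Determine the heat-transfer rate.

Q = 624 W

Resistance network (inner→outer):
  R_plate glass = L/(kA) = 4.42×10^-4/(0.809·5.93) = 9.213×10^-5 K/W
  R_expanded polystyrene = L/(kA) = 0.00935/(0.0304·5.93) = 0.05187 K/W
  R_plate glass = L/(kA) = 2.47×10^-4/(0.708·5.93) = 5.883×10^-5 K/W
ΣR = 9.213×10^-5 + 0.05187 + 5.883×10^-5 = 0.05202 K/W
Q = ΔT/ΣR = (295.6 K − 263.12 K)/0.05202 = 624 W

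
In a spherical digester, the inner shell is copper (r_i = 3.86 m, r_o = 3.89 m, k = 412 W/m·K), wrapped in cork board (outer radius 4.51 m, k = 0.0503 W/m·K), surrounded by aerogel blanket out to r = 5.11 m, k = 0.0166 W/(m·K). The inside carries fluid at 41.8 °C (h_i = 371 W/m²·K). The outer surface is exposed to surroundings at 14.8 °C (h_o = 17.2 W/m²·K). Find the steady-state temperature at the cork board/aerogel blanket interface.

T = 33.5 °C

Resistance network (inner→outer):
  R_conv,in = 1/(4πr²h) = 1/(4π·3.86²·371) = 1.440×10^-5 K/W
  R_copper = (1/3.86 − 1/3.89)/(4πk) = 0.001998/(4π·412) = 3.859×10^-7 K/W
  R_cork board = (1/3.89 − 1/4.51)/(4πk) = 0.03534/(4π·0.0503) = 0.05591 K/W
  R_aerogel blanket = (1/4.51 − 1/5.11)/(4πk) = 0.02603/(4π·0.0166) = 0.1248 K/W
  R_conv,out = 1/(4πr²h) = 1/(4π·5.11²·17.2) = 1.772×10^-4 K/W
ΣR = 1.440×10^-5 + 3.859×10^-7 + 0.05591 + 0.1248 + 1.772×10^-4 = 0.1809 K/W
Q = ΔT/ΣR = (41.8 °C − 14.8 °C)/0.1809 = 149.3 W
From the inner boundary to the cork board/aerogel blanket interface, ΣR_partial = 0.05592 K/W.
T_interface = T_in − Q·ΣR_partial = 41.8 °C − (149.3)(0.05592) = 33.5 °C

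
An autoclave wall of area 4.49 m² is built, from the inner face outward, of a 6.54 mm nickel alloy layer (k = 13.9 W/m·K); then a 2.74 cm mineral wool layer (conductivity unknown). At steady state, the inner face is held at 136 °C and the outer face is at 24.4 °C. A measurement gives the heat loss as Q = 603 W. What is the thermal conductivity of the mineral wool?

ΣR = ΔT/Q = |136 − 24.4|/603 = 0.1851 K/W
Known resistances:
  R_nickel alloy = L/(kA) = 0.00654/(13.9·4.49) = 1.048×10^-4 K/W
R_mineral wool = ΣR − ΣR_known = 0.1851 − 1.048×10^-4 = 0.1850 K/W
L/(kA) = 0.1850 ⇒ k = 0.0274/(0.1850·4.49) = 0.0330 W/m·K

k = 0.0330 W/m·K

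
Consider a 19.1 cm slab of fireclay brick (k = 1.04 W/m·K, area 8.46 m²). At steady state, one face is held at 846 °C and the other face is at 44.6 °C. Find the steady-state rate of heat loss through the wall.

Q = 36900 W

Q = kA·ΔT/L = 1.04 × 8.46 × |846 °C − 44.6 °C| / 0.191 = 36900 W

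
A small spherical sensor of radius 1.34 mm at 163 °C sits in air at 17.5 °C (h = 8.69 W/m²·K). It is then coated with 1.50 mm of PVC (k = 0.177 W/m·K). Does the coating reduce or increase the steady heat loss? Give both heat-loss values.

increases: 0.0285 → 0.111 W

Critical radius for a sphere: r_cr = 2k/h = 0.0407 m = 4.07 cm.
Outer radius after coating: r₂ = 0.00134 + 0.00150 = 0.00284 m.
Since r₁ < r_cr and r₂ ≤ r_cr, the coating moves toward the maximum at r_cr — heat loss rises.
Bare: R = 1/(4πr₁²h) = 5100 K/W; Q = 145.5/5100 = 0.0285 W.
Coated: R = R_cond + R_conv = 1313 K/W; Q = 145.5/1313 = 0.111 W.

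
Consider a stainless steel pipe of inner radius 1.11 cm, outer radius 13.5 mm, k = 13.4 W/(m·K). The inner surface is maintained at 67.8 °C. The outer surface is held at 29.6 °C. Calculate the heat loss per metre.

Q' = 16400 W/m

Q' = 2πk·ΔT/ln(r₂/r₁) = 2π × 13.4 × 38.2 / ln(0.0135/0.0111) = 16400 W/m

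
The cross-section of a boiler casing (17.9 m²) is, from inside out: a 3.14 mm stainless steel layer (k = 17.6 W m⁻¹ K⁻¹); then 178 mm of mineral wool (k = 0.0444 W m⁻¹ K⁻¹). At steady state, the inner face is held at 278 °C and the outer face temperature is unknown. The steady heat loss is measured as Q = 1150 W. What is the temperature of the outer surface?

Series resistances:
  R_stainless steel = L/(kA) = 0.00314/(17.6·17.9) = 9.967×10^-6 K/W
  R_mineral wool = L/(kA) = 0.178/(0.0444·17.9) = 0.2240 K/W
ΣR = 0.2240 K/W
ΔT = Q·ΣR = 1150 × 0.2240 = 257.6 K
Heat flows outward, so T_out = T_in − ΔT = 278 − 257.6 = 20.4 °C

T_out = 20.4 °C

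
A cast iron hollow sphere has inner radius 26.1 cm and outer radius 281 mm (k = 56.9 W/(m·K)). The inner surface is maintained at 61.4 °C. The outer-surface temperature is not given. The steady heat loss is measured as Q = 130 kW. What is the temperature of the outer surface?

Sum the resistances:
  R_cast iron = (1/0.261 − 1/0.281)/(4πk) = 0.2727/(4π·56.9) = 3.814×10^-4 K/W
ΣR = 3.814×10^-4 K/W
ΔT = Q·ΣR = 1.30×10^5 × 3.814×10^-4 = 49.58 K
Heat flows outward, so T_out = T_in − ΔT = 61.4 − 49.58 = 11.8 °C

T_out = 11.8 °C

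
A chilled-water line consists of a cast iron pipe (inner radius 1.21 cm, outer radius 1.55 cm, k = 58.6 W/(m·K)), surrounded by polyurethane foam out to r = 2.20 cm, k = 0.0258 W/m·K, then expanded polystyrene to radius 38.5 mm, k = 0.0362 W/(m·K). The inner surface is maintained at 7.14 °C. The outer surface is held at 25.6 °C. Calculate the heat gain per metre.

Treat each layer as a resistance in series:
  R'_cast iron = ln(0.0155/0.0121)/(2πk) = 0.2476/(2π·58.6) = 6.726×10^-4 m·K/W
  R'_polyurethane foam = ln(0.0220/0.0155)/(2πk) = 0.3502/(2π·0.0258) = 2.160 m·K/W
  R'_expanded polystyrene = ln(0.0385/0.0220)/(2πk) = 0.5596/(2π·0.0362) = 2.460 m·K/W
ΣR = 6.726×10^-4 + 2.160 + 2.460 = 4.621 m·K/W
Q' = ΔT/ΣR = (7.14 °C − 25.6 °C)/4.621 = -3.99 W/m
(Negative Q' ⇒ heat flows inward; heat gain = 3.99 W/m.)

Q' = 3.99 W/m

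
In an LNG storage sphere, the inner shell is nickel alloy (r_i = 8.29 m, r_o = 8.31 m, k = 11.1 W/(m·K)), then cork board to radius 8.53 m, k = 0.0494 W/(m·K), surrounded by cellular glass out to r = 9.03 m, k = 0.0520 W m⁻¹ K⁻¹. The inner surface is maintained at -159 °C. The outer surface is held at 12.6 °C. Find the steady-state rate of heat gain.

Treat each layer as a resistance in series:
  R_nickel alloy = (1/8.29 − 1/8.31)/(4πk) = 2.903×10^-4/(4π·11.1) = 2.081×10^-6 K/W
  R_cork board = (1/8.31 − 1/8.53)/(4πk) = 0.003104/(4π·0.0494) = 0.005000 K/W
  R_cellular glass = (1/8.53 − 1/9.03)/(4πk) = 0.006491/(4π·0.0520) = 0.009934 K/W
ΣR = 2.081×10^-6 + 0.005000 + 0.009934 = 0.01494 K/W
Q = ΔT/ΣR = (-159 °C − 12.6 °C)/0.01494 = -11500 W
(Negative Q ⇒ heat flows inward; heat gain = 11500 W.)

Q = 11500 W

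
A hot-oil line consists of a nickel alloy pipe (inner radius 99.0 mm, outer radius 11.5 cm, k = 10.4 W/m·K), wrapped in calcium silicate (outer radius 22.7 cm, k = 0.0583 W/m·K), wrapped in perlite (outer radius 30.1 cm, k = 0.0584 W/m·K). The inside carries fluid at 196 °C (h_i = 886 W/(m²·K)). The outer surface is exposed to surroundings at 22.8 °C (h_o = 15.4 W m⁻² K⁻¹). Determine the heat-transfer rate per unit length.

Treat each layer as a resistance in series:
  R'_conv,in = 1/(2πr h) = 1/(2π·0.0990·886) = 0.001814 m·K/W
  R'_nickel alloy = ln(0.115/0.0990)/(2πk) = 0.1498/(2π·10.4) = 0.002293 m·K/W
  R'_calcium silicate = ln(0.227/0.115)/(2πk) = 0.6800/(2π·0.0583) = 1.856 m·K/W
  R'_perlite = ln(0.301/0.227)/(2πk) = 0.2822/(2π·0.0584) = 0.7690 m·K/W
  R'_conv,out = 1/(2πr h) = 1/(2π·0.301·15.4) = 0.03433 m·K/W
ΣR = 0.001814 + 0.002293 + 1.856 + 0.7690 + 0.03433 = 2.663 m·K/W
Q' = ΔT/ΣR = (196 °C − 22.8 °C)/2.663 = 65.0 W/m

Q' = 65.0 W/m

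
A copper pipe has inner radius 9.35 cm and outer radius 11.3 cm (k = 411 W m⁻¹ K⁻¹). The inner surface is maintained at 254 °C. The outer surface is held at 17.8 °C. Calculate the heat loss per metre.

Q' = 2πk·ΔT/ln(r₂/r₁) = 2π × 411 × 236.2 / ln(0.113/0.0935) = 3.22×10^6 W/m

Q' = 3220 kW/m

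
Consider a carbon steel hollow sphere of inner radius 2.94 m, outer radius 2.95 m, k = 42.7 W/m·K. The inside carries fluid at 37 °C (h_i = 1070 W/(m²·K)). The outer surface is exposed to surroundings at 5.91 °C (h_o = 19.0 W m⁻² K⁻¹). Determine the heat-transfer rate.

Resistance network (inner→outer):
  R_conv,in = 1/(4πr²h) = 1/(4π·2.94²·1070) = 8.604×10^-6 K/W
  R_carbon steel = (1/2.94 − 1/2.95)/(4πk) = 0.001153/(4π·42.7) = 2.149×10^-6 K/W
  R_conv,out = 1/(4πr²h) = 1/(4π·2.95²·19.0) = 4.813×10^-4 K/W
ΣR = 8.604×10^-6 + 2.149×10^-6 + 4.813×10^-4 = 4.921×10^-4 K/W
Q = ΔT/ΣR = (37 °C − 5.91 °C)/4.921×10^-4 = 63200 W

Q = 63200 W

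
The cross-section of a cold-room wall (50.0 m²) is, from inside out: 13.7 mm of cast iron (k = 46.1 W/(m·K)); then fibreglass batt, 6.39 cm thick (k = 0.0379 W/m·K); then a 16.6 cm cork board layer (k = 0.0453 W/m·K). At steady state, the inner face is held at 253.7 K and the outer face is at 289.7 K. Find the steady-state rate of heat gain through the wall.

Q = 336 W

Series thermal resistances, inner to outer:
  R_cast iron = L/(kA) = 0.0137/(46.1·50.0) = 5.944×10^-6 K/W
  R_fibreglass batt = L/(kA) = 0.0639/(0.0379·50.0) = 0.03372 K/W
  R_cork board = L/(kA) = 0.166/(0.0453·50.0) = 0.07329 K/W
ΣR = 5.944×10^-6 + 0.03372 + 0.07329 = 0.1070 K/W
Q = ΔT/ΣR = (253.7 K − 289.7 K)/0.1070 = -336 W
(Negative Q ⇒ heat flows inward; heat gain = 336 W.)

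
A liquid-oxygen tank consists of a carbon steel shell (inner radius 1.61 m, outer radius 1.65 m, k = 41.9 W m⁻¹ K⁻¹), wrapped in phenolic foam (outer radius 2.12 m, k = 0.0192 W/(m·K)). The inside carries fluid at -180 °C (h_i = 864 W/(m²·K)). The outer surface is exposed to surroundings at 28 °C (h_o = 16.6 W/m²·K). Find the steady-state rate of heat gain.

Resistance network (inner→outer):
  R_conv,in = 1/(4πr²h) = 1/(4π·1.61²·864) = 3.553×10^-5 K/W
  R_carbon steel = (1/1.61 − 1/1.65)/(4πk) = 0.01506/(4π·41.9) = 2.860×10^-5 K/W
  R_phenolic foam = (1/1.65 − 1/2.12)/(4πk) = 0.1344/(4π·0.0192) = 0.5569 K/W
  R_conv,out = 1/(4πr²h) = 1/(4π·2.12²·16.6) = 0.001067 K/W
ΣR = 3.553×10^-5 + 2.860×10^-5 + 0.5569 + 0.001067 = 0.5580 K/W
Q = ΔT/ΣR = (-180 °C − 28 °C)/0.5580 = -373 W
(Negative Q ⇒ heat flows inward; heat gain = 373 W.)

Q = 373 W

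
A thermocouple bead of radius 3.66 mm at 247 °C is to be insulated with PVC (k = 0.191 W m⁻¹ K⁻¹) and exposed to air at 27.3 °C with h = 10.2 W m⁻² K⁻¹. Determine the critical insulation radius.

For a sphere, r_cr = 2k_ins/h = 2·0.191/10.2 = 0.0375 m = 3.75 cm

r_cr = 3.75 cm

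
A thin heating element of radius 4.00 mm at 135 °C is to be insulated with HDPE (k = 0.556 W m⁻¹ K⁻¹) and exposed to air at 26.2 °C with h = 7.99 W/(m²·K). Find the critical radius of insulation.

r_cr = 6.96 cm

For a cylinder, r_cr = k_ins/h = 0.556/7.99 = 0.0696 m = 6.96 cm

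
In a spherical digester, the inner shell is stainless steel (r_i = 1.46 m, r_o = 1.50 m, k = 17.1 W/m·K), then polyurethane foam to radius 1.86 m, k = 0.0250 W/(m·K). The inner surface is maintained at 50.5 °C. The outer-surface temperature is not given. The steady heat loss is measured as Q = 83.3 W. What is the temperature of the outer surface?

Sum the resistances:
  R_stainless steel = (1/1.46 − 1/1.50)/(4πk) = 0.01826/(4π·17.1) = 8.500×10^-5 K/W
  R_polyurethane foam = (1/1.50 − 1/1.86)/(4πk) = 0.1290/(4π·0.0250) = 0.4107 K/W
ΣR = 0.4108 K/W
ΔT = Q·ΣR = 83.3 × 0.4108 = 34.22 K
Heat flows outward, so T_out = T_in − ΔT = 50.5 − 34.22 = 16.3 °C

T_out = 16.3 °C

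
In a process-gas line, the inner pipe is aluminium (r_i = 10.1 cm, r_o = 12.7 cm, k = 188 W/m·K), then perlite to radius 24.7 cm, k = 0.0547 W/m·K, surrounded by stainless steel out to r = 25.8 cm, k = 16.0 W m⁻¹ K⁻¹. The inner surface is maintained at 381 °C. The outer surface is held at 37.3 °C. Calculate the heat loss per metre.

Treat each layer as a resistance in series:
  R'_aluminium = ln(0.127/0.101)/(2πk) = 0.2291/(2π·188) = 1.939×10^-4 m·K/W
  R'_perlite = ln(0.247/0.127)/(2πk) = 0.6652/(2π·0.0547) = 1.935 m·K/W
  R'_stainless steel = ln(0.258/0.247)/(2πk) = 0.04357/(2π·16.0) = 4.334×10^-4 m·K/W
ΣR = 1.939×10^-4 + 1.935 + 4.334×10^-4 = 1.936 m·K/W
Q' = ΔT/ΣR = (381 °C − 37.3 °C)/1.936 = 178 W/m

Q' = 178 W/m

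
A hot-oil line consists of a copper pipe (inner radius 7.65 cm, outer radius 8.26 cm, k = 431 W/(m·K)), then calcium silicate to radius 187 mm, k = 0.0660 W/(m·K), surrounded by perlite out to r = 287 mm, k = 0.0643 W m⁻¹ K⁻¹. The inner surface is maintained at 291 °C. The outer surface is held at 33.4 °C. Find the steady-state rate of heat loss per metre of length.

Resistance network (inner→outer):
  R'_copper = ln(0.0826/0.0765)/(2πk) = 0.07672/(2π·431) = 2.833×10^-5 m·K/W
  R'_calcium silicate = ln(0.187/0.0826)/(2πk) = 0.8171/(2π·0.0660) = 1.970 m·K/W
  R'_perlite = ln(0.287/0.187)/(2πk) = 0.4284/(2π·0.0643) = 1.060 m·K/W
ΣR = 2.833×10^-5 + 1.970 + 1.060 = 3.030 m·K/W
Q' = ΔT/ΣR = (291 °C − 33.4 °C)/3.030 = 85.0 W/m

Q' = 85.0 W/m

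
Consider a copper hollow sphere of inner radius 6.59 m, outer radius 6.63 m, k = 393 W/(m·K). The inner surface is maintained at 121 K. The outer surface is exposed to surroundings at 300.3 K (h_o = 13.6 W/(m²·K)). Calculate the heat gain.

Series thermal resistances, inner to outer:
  R_copper = (1/6.59 − 1/6.63)/(4πk) = 9.155×10^-4/(4π·393) = 1.854×10^-7 K/W
  R_conv,out = 1/(4πr²h) = 1/(4π·6.63²·13.6) = 1.331×10^-4 K/W
ΣR = 1.854×10^-7 + 1.331×10^-4 = 1.333×10^-4 K/W
Q = ΔT/ΣR = (121 K − 300.3 K)/1.333×10^-4 = -1.35×10^6 W
(Negative Q ⇒ heat flows inward; heat gain = 1.35×10^6 W.)

Q = 1350 kW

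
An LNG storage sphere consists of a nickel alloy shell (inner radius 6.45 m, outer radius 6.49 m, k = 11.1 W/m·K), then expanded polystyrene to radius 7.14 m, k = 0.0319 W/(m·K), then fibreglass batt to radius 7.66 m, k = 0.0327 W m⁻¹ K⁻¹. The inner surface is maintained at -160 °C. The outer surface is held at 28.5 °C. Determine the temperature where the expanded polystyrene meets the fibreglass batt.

T = -46.5 °C

Resistance network (inner→outer):
  R_nickel alloy = (1/6.45 − 1/6.49)/(4πk) = 9.556×10^-4/(4π·11.1) = 6.851×10^-6 K/W
  R_expanded polystyrene = (1/6.49 − 1/7.14)/(4πk) = 0.01403/(4π·0.0319) = 0.03499 K/W
  R_fibreglass batt = (1/7.14 − 1/7.66)/(4πk) = 0.009508/(4π·0.0327) = 0.02314 K/W
ΣR = 6.851×10^-6 + 0.03499 + 0.02314 = 0.05814 K/W
Q = ΔT/ΣR = (-160 °C − 28.5 °C)/0.05814 = -3242 W
From the inner boundary to the expanded polystyrene/fibreglass batt interface, ΣR_partial = 0.03500 K/W.
T_interface = T_in − Q·ΣR_partial = -160 °C − (-3242)(0.03500) = -46.5 °C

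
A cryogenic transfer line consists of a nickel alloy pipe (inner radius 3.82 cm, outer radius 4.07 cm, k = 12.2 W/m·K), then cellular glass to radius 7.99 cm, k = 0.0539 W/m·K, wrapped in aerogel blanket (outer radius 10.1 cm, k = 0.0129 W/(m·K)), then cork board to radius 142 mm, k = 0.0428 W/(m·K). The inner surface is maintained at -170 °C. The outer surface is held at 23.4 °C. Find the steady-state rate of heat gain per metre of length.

Q' = 31.4 W/m

Series thermal resistances, inner to outer:
  R'_nickel alloy = ln(0.0407/0.0382)/(2πk) = 0.06339/(2π·12.2) = 8.270×10^-4 m·K/W
  R'_cellular glass = ln(0.0799/0.0407)/(2πk) = 0.6745/(2π·0.0539) = 1.992 m·K/W
  R'_aerogel blanket = ln(0.101/0.0799)/(2πk) = 0.2343/(2π·0.0129) = 2.891 m·K/W
  R'_cork board = ln(0.142/0.101)/(2πk) = 0.3407/(2π·0.0428) = 1.267 m·K/W
ΣR = 8.270×10^-4 + 1.992 + 2.891 + 1.267 = 6.151 m·K/W
Q' = ΔT/ΣR = (-170 °C − 23.4 °C)/6.151 = -31.4 W/m
(Negative Q' ⇒ heat flows inward; heat gain = 31.4 W/m.)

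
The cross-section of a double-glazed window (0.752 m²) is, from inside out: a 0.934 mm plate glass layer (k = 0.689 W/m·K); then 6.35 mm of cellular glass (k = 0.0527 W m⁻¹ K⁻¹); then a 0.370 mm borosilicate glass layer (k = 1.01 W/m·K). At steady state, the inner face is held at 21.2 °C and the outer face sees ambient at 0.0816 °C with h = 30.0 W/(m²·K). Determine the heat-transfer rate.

Q = 102 W

Treat each layer as a resistance in series:
  R_plate glass = L/(kA) = 9.34×10^-4/(0.689·0.752) = 0.001803 K/W
  R_cellular glass = L/(kA) = 0.00635/(0.0527·0.752) = 0.1602 K/W
  R_borosilicate glass = L/(kA) = 3.70×10^-4/(1.01·0.752) = 4.871×10^-4 K/W
  R_conv,out = 1/(hA) = 1/(30.0·0.752) = 0.04433 K/W
ΣR = 0.001803 + 0.1602 + 4.871×10^-4 + 0.04433 = 0.2068 K/W
Q = ΔT/ΣR = (21.2 °C − 0.0816 °C)/0.2068 = 102 W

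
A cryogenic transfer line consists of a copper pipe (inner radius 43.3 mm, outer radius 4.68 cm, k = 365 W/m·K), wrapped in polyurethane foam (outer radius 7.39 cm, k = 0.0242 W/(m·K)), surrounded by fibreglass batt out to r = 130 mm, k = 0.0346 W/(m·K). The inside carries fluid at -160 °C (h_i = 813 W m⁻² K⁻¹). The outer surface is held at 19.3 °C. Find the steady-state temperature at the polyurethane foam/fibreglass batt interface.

T = -63.8 °C

Treat each layer as a resistance in series:
  R'_conv,in = 1/(2πr h) = 1/(2π·0.0433·813) = 0.004521 m·K/W
  R'_copper = ln(0.0468/0.0433)/(2πk) = 0.07773/(2π·365) = 3.389×10^-5 m·K/W
  R'_polyurethane foam = ln(0.0739/0.0468)/(2πk) = 0.4568/(2π·0.0242) = 3.004 m·K/W
  R'_fibreglass batt = ln(0.130/0.0739)/(2πk) = 0.5648/(2π·0.0346) = 2.598 m·K/W
ΣR = 0.004521 + 3.389×10^-5 + 3.004 + 2.598 = 5.607 m·K/W
Q' = ΔT/ΣR = (-160 °C − 19.3 °C)/5.607 = -31.98 W/m
From the inner boundary to the polyurethane foam/fibreglass batt interface, ΣR_partial = 3.009 m·K/W.
T_interface = T_in − Q'·ΣR_partial = -160 °C − (-31.98)(3.009) = -63.8 °C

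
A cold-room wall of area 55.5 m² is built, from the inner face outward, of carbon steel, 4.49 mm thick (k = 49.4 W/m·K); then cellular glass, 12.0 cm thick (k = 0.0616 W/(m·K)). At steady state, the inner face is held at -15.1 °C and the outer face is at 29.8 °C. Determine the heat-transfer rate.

Treat each layer as a resistance in series:
  R_carbon steel = L/(kA) = 0.00449/(49.4·55.5) = 1.638×10^-6 K/W
  R_cellular glass = L/(kA) = 0.120/(0.0616·55.5) = 0.03510 K/W
ΣR = 1.638×10^-6 + 0.03510 = 0.03510 K/W
Q = ΔT/ΣR = (-15.1 °C − 29.8 °C)/0.03510 = -1280 W
(Negative Q ⇒ heat flows inward; heat gain = 1280 W.)

Q = 1280 W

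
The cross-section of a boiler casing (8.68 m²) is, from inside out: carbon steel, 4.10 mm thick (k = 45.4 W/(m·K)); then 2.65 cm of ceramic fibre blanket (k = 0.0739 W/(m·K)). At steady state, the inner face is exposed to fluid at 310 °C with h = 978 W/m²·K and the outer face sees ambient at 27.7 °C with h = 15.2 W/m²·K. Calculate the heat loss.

Resistance network (inner→outer):
  R_conv,in = 1/(hA) = 1/(978·8.68) = 1.178×10^-4 K/W
  R_carbon steel = L/(kA) = 0.00410/(45.4·8.68) = 1.040×10^-5 K/W
  R_ceramic fibre blanket = L/(kA) = 0.0265/(0.0739·8.68) = 0.04131 K/W
  R_conv,out = 1/(hA) = 1/(15.2·8.68) = 0.007579 K/W
ΣR = 1.178×10^-4 + 1.040×10^-5 + 0.04131 + 0.007579 = 0.04902 K/W
Q = ΔT/ΣR = (310 °C − 27.7 °C)/0.04902 = 5760 W

Q = 5760 W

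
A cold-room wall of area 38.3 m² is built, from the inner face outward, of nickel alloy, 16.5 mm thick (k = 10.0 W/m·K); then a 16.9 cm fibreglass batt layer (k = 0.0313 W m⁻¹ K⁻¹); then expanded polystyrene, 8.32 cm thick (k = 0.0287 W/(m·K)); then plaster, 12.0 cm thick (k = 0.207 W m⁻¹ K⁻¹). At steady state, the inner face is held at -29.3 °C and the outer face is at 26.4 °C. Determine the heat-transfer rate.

Resistance network (inner→outer):
  R_nickel alloy = L/(kA) = 0.0165/(10.0·38.3) = 4.308×10^-5 K/W
  R_fibreglass batt = L/(kA) = 0.169/(0.0313·38.3) = 0.1410 K/W
  R_expanded polystyrene = L/(kA) = 0.0832/(0.0287·38.3) = 0.07569 K/W
  R_plaster = L/(kA) = 0.120/(0.207·38.3) = 0.01514 K/W
ΣR = 4.308×10^-5 + 0.1410 + 0.07569 + 0.01514 = 0.2319 K/W
Q = ΔT/ΣR = (-29.3 °C − 26.4 °C)/0.2319 = -240 W
(Negative Q ⇒ heat flows inward; heat gain = 240 W.)

Q = 240 W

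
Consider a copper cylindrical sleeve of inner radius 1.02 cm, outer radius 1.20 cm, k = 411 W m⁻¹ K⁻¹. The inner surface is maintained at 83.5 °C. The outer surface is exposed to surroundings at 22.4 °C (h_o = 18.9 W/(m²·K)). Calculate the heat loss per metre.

Q' = 87.1 W/m

Series thermal resistances, inner to outer:
  R'_copper = ln(0.0120/0.0102)/(2πk) = 0.1625/(2π·411) = 6.293×10^-5 m·K/W
  R'_conv,out = 1/(2πr h) = 1/(2π·0.0120·18.9) = 0.7017 m·K/W
ΣR = 6.293×10^-5 + 0.7017 = 0.7018 m·K/W
Q' = ΔT/ΣR = (83.5 °C − 22.4 °C)/0.7018 = 87.1 W/m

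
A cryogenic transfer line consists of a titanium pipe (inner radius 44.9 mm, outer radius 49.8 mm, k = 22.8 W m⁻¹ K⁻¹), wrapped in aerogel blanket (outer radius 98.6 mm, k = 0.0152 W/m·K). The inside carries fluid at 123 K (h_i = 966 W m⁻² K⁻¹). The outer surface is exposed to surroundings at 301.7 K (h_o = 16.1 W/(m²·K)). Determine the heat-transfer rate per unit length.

Q' = 24.6 W/m

Resistance network (inner→outer):
  R'_conv,in = 1/(2πr h) = 1/(2π·0.0449·966) = 0.003669 m·K/W
  R'_titanium = ln(0.0498/0.0449)/(2πk) = 0.1036/(2π·22.8) = 7.230×10^-4 m·K/W
  R'_aerogel blanket = ln(0.0986/0.0498)/(2πk) = 0.6831/(2π·0.0152) = 7.152 m·K/W
  R'_conv,out = 1/(2πr h) = 1/(2π·0.0986·16.1) = 0.1003 m·K/W
ΣR = 0.003669 + 7.230×10^-4 + 7.152 + 0.1003 = 7.257 m·K/W
Q' = ΔT/ΣR = (123 K − 301.7 K)/7.257 = -24.6 W/m
(Negative Q' ⇒ heat flows inward; heat gain = 24.6 W/m.)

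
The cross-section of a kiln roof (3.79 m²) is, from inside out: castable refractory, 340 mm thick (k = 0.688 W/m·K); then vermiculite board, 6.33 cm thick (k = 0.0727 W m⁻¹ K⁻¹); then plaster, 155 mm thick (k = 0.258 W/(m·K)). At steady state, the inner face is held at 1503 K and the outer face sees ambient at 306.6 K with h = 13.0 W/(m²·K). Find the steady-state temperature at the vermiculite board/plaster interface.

T = 704 K

Resistance network (inner→outer):
  R_castable refractory = L/(kA) = 0.340/(0.688·3.79) = 0.1304 K/W
  R_vermiculite board = L/(kA) = 0.0633/(0.0727·3.79) = 0.2297 K/W
  R_plaster = L/(kA) = 0.155/(0.258·3.79) = 0.1585 K/W
  R_conv,out = 1/(hA) = 1/(13.0·3.79) = 0.02030 K/W
ΣR = 0.1304 + 0.2297 + 0.1585 + 0.02030 = 0.5389 K/W
Q = ΔT/ΣR = (1503 K − 306.6 K)/0.5389 = 2220 W
From the inner boundary to the vermiculite board/plaster interface, ΣR_partial = 0.3601 K/W.
T_interface = T_in − Q·ΣR_partial = 1503 K − (2220)(0.3601) = 704 K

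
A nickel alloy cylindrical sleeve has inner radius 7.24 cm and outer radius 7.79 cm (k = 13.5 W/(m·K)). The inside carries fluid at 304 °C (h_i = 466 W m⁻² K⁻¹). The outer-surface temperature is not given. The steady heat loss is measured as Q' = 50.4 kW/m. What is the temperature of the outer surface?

Series resistances:
  R'_conv,in = 1/(2πr h) = 1/(2π·0.0724·466) = 0.004717 m·K/W
  R'_nickel alloy = ln(0.0779/0.0724)/(2πk) = 0.07322/(2π·13.5) = 8.632×10^-4 m·K/W
ΣR = 0.005581 m·K/W
ΔT = Q'·ΣR = 50400 × 0.005581 = 281.3 K
Heat flows outward, so T_out = T_in − ΔT = 304 − 281.3 = 22.7 °C

T_out = 22.7 °C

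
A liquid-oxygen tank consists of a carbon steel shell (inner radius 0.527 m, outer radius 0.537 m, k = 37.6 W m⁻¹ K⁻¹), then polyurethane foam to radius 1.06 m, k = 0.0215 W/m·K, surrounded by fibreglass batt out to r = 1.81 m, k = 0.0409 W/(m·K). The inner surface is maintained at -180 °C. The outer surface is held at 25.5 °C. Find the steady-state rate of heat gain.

Q = 49.4 W

Treat each layer as a resistance in series:
  R_carbon steel = (1/0.527 − 1/0.537)/(4πk) = 0.03534/(4π·37.6) = 7.479×10^-5 K/W
  R_polyurethane foam = (1/0.537 − 1/1.06)/(4πk) = 0.9188/(4π·0.0215) = 3.401 K/W
  R_fibreglass batt = (1/1.06 − 1/1.81)/(4πk) = 0.3909/(4π·0.0409) = 0.7606 K/W
ΣR = 7.479×10^-5 + 3.401 + 0.7606 = 4.162 K/W
Q = ΔT/ΣR = (-180 °C − 25.5 °C)/4.162 = -49.4 W
(Negative Q ⇒ heat flows inward; heat gain = 49.4 W.)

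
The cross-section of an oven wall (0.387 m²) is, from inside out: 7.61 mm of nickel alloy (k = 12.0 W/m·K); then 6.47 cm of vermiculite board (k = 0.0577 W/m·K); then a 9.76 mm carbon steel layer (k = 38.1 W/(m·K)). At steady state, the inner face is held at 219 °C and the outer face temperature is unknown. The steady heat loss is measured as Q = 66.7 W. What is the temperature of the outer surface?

T_out = 25.6 °C

Sum the resistances:
  R_nickel alloy = L/(kA) = 0.00761/(12.0·0.387) = 0.001639 K/W
  R_vermiculite board = L/(kA) = 0.0647/(0.0577·0.387) = 2.897 K/W
  R_carbon steel = L/(kA) = 0.00976/(38.1·0.387) = 6.619×10^-4 K/W
ΣR = 2.900 K/W
ΔT = Q·ΣR = 66.7 × 2.900 = 193.4 K
Heat flows outward, so T_out = T_in − ΔT = 219 − 193.4 = 25.6 °C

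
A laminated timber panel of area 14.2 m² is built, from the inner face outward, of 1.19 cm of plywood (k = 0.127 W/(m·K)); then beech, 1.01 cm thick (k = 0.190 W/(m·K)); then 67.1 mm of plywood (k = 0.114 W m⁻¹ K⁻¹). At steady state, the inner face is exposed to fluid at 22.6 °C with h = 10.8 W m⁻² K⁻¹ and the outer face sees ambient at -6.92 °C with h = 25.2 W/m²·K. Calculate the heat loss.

Q = 483 W

Resistance network (inner→outer):
  R_conv,in = 1/(hA) = 1/(10.8·14.2) = 0.006521 K/W
  R_plywood = L/(kA) = 0.0119/(0.127·14.2) = 0.006599 K/W
  R_beech = L/(kA) = 0.0101/(0.190·14.2) = 0.003744 K/W
  R_plywood = L/(kA) = 0.0671/(0.114·14.2) = 0.04145 K/W
  R_conv,out = 1/(hA) = 1/(25.2·14.2) = 0.002795 K/W
ΣR = 0.006521 + 0.006599 + 0.003744 + 0.04145 + 0.002795 = 0.06111 K/W
Q = ΔT/ΣR = (22.6 °C − -6.92 °C)/0.06111 = 483 W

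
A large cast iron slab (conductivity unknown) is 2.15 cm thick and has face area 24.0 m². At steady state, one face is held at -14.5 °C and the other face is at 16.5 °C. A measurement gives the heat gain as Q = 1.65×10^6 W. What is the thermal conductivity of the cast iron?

ΣR = ΔT/Q = |-14.5 − 16.5|/1.65×10^6 = 1.879×10^-5 K/W
L/(kA) = 1.879×10^-5 ⇒ k = 0.0215/(1.879×10^-5·24.0) = 47.7 W/m·K

k = 47.7 W/m·K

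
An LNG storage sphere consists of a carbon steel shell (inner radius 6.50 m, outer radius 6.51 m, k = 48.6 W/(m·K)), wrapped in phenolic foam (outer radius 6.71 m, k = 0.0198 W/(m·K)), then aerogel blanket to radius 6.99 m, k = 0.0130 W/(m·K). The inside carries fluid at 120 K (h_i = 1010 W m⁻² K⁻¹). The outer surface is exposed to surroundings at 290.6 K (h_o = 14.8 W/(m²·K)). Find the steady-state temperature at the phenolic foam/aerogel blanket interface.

Treat each layer as a resistance in series:
  R_conv,in = 1/(4πr²h) = 1/(4π·6.50²·1010) = 1.865×10^-6 K/W
  R_carbon steel = (1/6.50 − 1/6.51)/(4πk) = 2.363×10^-4/(4π·48.6) = 3.870×10^-7 K/W
  R_phenolic foam = (1/6.51 − 1/6.71)/(4πk) = 0.004579/(4π·0.0198) = 0.01840 K/W
  R_aerogel blanket = (1/6.71 − 1/6.99)/(4πk) = 0.005970/(4π·0.0130) = 0.03654 K/W
  R_conv,out = 1/(4πr²h) = 1/(4π·6.99²·14.8) = 1.100×10^-4 K/W
ΣR = 1.865×10^-6 + 3.870×10^-7 + 0.01840 + 0.03654 + 1.100×10^-4 = 0.05505 K/W
Q = ΔT/ΣR = (120 K − 290.6 K)/0.05505 = -3099 W
From the inner boundary to the phenolic foam/aerogel blanket interface, ΣR_partial = 0.01840 K/W.
T_interface = T_in − Q·ΣR_partial = 120 K − (-3099)(0.01840) = 177.0 K

T = 177.0 K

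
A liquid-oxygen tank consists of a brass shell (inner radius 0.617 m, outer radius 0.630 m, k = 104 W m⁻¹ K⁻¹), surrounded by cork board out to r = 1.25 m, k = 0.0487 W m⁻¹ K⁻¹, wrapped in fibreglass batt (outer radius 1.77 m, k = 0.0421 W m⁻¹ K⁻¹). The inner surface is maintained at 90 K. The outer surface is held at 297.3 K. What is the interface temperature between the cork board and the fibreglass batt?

T = 244.1 K

Series thermal resistances, inner to outer:
  R_brass = (1/0.617 − 1/0.630)/(4πk) = 0.03344/(4π·104) = 2.559×10^-5 K/W
  R_cork board = (1/0.630 − 1/1.25)/(4πk) = 0.7873/(4π·0.0487) = 1.286 K/W
  R_fibreglass batt = (1/1.25 − 1/1.77)/(4πk) = 0.2350/(4π·0.0421) = 0.4443 K/W
ΣR = 2.559×10^-5 + 1.286 + 0.4443 = 1.730 K/W
Q = ΔT/ΣR = (90 K − 297.3 K)/1.730 = -119.8 W
From the inner boundary to the cork board/fibreglass batt interface, ΣR_partial = 1.286 K/W.
T_interface = T_in − Q·ΣR_partial = 90 K − (-119.8)(1.286) = 244.1 K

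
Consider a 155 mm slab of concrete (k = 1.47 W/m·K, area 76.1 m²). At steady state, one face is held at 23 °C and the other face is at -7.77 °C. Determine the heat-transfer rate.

Q = kA·ΔT/L = 1.47 × 76.1 × |23 °C − -7.77 °C| / 0.155 = 22200 W

Q = 22.2 kW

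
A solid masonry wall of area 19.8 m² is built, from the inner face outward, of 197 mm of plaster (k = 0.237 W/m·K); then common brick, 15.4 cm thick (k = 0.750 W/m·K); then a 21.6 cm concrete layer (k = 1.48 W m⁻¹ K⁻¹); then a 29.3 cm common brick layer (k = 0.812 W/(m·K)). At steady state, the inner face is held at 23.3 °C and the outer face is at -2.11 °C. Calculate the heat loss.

Q = 326 W

Resistance network (inner→outer):
  R_plaster = L/(kA) = 0.197/(0.237·19.8) = 0.04198 K/W
  R_common brick = L/(kA) = 0.154/(0.750·19.8) = 0.01037 K/W
  R_concrete = L/(kA) = 0.216/(1.48·19.8) = 0.007371 K/W
  R_common brick = L/(kA) = 0.293/(0.812·19.8) = 0.01822 K/W
ΣR = 0.04198 + 0.01037 + 0.007371 + 0.01822 = 0.07794 K/W
Q = ΔT/ΣR = (23.3 °C − -2.11 °C)/0.07794 = 326 W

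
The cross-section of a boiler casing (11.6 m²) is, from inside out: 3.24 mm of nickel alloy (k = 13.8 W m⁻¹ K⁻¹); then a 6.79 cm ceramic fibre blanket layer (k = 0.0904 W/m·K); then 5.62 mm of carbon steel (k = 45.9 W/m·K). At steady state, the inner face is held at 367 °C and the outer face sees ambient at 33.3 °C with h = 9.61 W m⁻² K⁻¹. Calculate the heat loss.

Resistance network (inner→outer):
  R_nickel alloy = L/(kA) = 0.00324/(13.8·11.6) = 2.024×10^-5 K/W
  R_ceramic fibre blanket = L/(kA) = 0.0679/(0.0904·11.6) = 0.06475 K/W
  R_carbon steel = L/(kA) = 0.00562/(45.9·11.6) = 1.056×10^-5 K/W
  R_conv,out = 1/(hA) = 1/(9.61·11.6) = 0.008971 K/W
ΣR = 2.024×10^-5 + 0.06475 + 1.056×10^-5 + 0.008971 = 0.07375 K/W
Q = ΔT/ΣR = (367 °C − 33.3 °C)/0.07375 = 4520 W

Q = 4.52 kW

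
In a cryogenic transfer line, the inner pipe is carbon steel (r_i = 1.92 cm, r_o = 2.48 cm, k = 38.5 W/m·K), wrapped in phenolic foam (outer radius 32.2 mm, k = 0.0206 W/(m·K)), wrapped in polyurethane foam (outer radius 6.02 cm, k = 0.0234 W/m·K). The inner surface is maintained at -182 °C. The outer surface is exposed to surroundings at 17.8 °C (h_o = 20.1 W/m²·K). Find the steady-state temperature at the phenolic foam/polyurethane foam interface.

T = -119 °C

Resistance network (inner→outer):
  R'_carbon steel = ln(0.0248/0.0192)/(2πk) = 0.2559/(2π·38.5) = 0.001058 m·K/W
  R'_phenolic foam = ln(0.0322/0.0248)/(2πk) = 0.2611/(2π·0.0206) = 2.017 m·K/W
  R'_polyurethane foam = ln(0.0602/0.0322)/(2πk) = 0.6257/(2π·0.0234) = 4.256 m·K/W
  R'_conv,out = 1/(2πr h) = 1/(2π·0.0602·20.1) = 0.1315 m·K/W
ΣR = 0.001058 + 2.017 + 4.256 + 0.1315 = 6.406 m·K/W
Q' = ΔT/ΣR = (-182 °C − 17.8 °C)/6.406 = -31.19 W/m
From the inner boundary to the phenolic foam/polyurethane foam interface, ΣR_partial = 2.018 m·K/W.
T_interface = T_in − Q'·ΣR_partial = -182 °C − (-31.19)(2.018) = -119 °C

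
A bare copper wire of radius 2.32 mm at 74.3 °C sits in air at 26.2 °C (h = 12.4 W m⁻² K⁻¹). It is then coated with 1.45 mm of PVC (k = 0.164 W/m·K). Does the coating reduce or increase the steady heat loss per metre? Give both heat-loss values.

Critical radius for a cylinder: r_cr = k/h = 0.0132 m = 1.32 cm.
Outer radius after coating: r₂ = 0.00232 + 0.00145 = 0.00377 m.
Since r₁ < r_cr and r₂ ≤ r_cr, the coating moves toward the maximum at r_cr — heat loss rises.
Bare: R = 1/(2πr₁h) = 5.532 m·K/W; Q = 48.1/5.532 = 8.69 W/m.
Coated: R = R_cond + R_conv = 3.876 m·K/W; Q = 48.1/3.876 = 12.4 W/m.

increases: 8.69 → 12.4 W/m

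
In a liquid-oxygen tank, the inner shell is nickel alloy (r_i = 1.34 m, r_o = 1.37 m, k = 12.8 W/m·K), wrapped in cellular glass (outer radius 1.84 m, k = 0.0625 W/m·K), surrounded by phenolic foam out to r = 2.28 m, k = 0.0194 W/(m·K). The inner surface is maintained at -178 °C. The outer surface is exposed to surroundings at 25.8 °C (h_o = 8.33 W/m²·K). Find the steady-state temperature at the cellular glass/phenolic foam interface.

Series thermal resistances, inner to outer:
  R_nickel alloy = (1/1.34 − 1/1.37)/(4πk) = 0.01634/(4π·12.8) = 1.016×10^-4 K/W
  R_cellular glass = (1/1.37 − 1/1.84)/(4πk) = 0.1864/(4π·0.0625) = 0.2374 K/W
  R_phenolic foam = (1/1.84 − 1/2.28)/(4πk) = 0.1049/(4π·0.0194) = 0.4302 K/W
  R_conv,out = 1/(4πr²h) = 1/(4π·2.28²·8.33) = 0.001838 K/W
ΣR = 1.016×10^-4 + 0.2374 + 0.4302 + 0.001838 = 0.6695 K/W
Q = ΔT/ΣR = (-178 °C − 25.8 °C)/0.6695 = -304.4 W
From the inner boundary to the cellular glass/phenolic foam interface, ΣR_partial = 0.2375 K/W.
T_interface = T_in − Q·ΣR_partial = -178 °C − (-304.4)(0.2375) = -106 °C

T = -106 °C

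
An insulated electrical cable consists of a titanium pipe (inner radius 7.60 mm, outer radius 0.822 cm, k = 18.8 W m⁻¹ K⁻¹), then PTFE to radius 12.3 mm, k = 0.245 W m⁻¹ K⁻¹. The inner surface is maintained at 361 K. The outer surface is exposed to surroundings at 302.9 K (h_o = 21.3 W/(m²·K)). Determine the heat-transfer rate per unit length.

Resistance network (inner→outer):
  R'_titanium = ln(0.00822/0.00760)/(2πk) = 0.07842/(2π·18.8) = 6.639×10^-4 m·K/W
  R'_PTFE = ln(0.0123/0.00822)/(2πk) = 0.4030/(2π·0.245) = 0.2618 m·K/W
  R'_conv,out = 1/(2πr h) = 1/(2π·0.0123·21.3) = 0.6075 m·K/W
ΣR = 6.639×10^-4 + 0.2618 + 0.6075 = 0.8700 m·K/W
Q' = ΔT/ΣR = (361 K − 302.9 K)/0.8700 = 66.8 W/m

Q' = 66.8 W/m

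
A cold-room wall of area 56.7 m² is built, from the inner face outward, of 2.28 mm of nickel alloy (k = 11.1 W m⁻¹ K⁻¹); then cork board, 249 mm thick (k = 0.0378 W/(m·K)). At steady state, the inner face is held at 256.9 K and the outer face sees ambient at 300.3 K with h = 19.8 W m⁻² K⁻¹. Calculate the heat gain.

Resistance network (inner→outer):
  R_nickel alloy = L/(kA) = 0.00228/(11.1·56.7) = 3.623×10^-6 K/W
  R_cork board = L/(kA) = 0.249/(0.0378·56.7) = 0.1162 K/W
  R_conv,out = 1/(hA) = 1/(19.8·56.7) = 8.907×10^-4 K/W
ΣR = 3.623×10^-6 + 0.1162 + 8.907×10^-4 = 0.1171 K/W
Q = ΔT/ΣR = (256.9 K − 300.3 K)/0.1171 = -371 W
(Negative Q ⇒ heat flows inward; heat gain = 371 W.)

Q = 371 W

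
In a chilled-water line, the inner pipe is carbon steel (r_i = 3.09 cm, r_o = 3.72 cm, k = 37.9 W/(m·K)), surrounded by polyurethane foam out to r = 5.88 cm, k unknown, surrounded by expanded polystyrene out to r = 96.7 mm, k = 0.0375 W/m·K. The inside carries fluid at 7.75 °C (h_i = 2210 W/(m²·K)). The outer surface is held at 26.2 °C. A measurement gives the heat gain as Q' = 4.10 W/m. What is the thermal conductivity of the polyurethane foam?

ΣR = ΔT/Q' = |7.75 − 26.2|/4.10 = 4.500 m·K/W
Known resistances:
  R'_conv,in = 1/(2πr h) = 1/(2π·0.0309·2210) = 0.002331 m·K/W
  R'_carbon steel = ln(0.0372/0.0309)/(2πk) = 0.1856/(2π·37.9) = 7.792×10^-4 m·K/W
  R'_expanded polystyrene = ln(0.0967/0.0588)/(2πk) = 0.4975/(2π·0.0375) = 2.111 m·K/W
R_polyurethane foam = ΣR − ΣR_known = 4.500 − 2.114 = 2.386 m·K/W
ln(r₂/r₁)/(2πk) = 2.386 ⇒ k = 0.4578/(2π·2.386) = 0.0305 W/m·K

k = 0.0305 W/m·K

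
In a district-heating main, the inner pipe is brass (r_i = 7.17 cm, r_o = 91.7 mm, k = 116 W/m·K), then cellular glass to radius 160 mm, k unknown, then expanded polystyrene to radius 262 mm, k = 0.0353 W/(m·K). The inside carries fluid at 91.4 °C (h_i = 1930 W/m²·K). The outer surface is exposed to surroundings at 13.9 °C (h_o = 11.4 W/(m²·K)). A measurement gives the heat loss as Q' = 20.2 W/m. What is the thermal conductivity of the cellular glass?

k = 0.0569 W/m·K

ΣR = ΔT/Q' = |91.4 − 13.9|/20.2 = 3.837 m·K/W
Known resistances:
  R'_conv,in = 1/(2πr h) = 1/(2π·0.0717·1930) = 0.001150 m·K/W
  R'_brass = ln(0.0917/0.0717)/(2πk) = 0.2460/(2π·116) = 3.376×10^-4 m·K/W
  R'_expanded polystyrene = ln(0.262/0.160)/(2πk) = 0.4932/(2π·0.0353) = 2.224 m·K/W
  R'_conv,out = 1/(2πr h) = 1/(2π·0.262·11.4) = 0.05329 m·K/W
R_cellular glass = ΣR − ΣR_known = 3.837 − 2.279 = 1.558 m·K/W
ln(r₂/r₁)/(2πk) = 1.558 ⇒ k = 0.5567/(2π·1.558) = 0.0569 W/m·K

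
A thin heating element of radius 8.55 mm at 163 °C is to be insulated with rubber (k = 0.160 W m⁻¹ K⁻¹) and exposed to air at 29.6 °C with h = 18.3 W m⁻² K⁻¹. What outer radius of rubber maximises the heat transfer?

r_cr = 0.874 cm

For a cylinder, r_cr = k_ins/h = 0.160/18.3 = 0.00874 m = 0.874 cm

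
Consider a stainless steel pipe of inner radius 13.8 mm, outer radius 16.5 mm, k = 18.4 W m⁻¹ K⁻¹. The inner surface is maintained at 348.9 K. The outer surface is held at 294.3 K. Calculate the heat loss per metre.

Q' = 2πk·ΔT/ln(r₂/r₁) = 2π × 18.4 × 54.6 / ln(0.0165/0.0138) = 35300 W/m

Q' = 35.3 kW/m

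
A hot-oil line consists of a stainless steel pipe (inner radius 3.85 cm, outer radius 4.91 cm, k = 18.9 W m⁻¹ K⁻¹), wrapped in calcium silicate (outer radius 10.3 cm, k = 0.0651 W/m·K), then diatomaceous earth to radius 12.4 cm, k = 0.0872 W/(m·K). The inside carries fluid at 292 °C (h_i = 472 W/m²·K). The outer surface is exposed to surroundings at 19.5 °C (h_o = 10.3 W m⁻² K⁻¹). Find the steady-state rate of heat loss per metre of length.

Q' = 119 W/m

Series thermal resistances, inner to outer:
  R'_conv,in = 1/(2πr h) = 1/(2π·0.0385·472) = 0.008758 m·K/W
  R'_stainless steel = ln(0.0491/0.0385)/(2πk) = 0.2432/(2π·18.9) = 0.002048 m·K/W
  R'_calcium silicate = ln(0.103/0.0491)/(2πk) = 0.7409/(2π·0.0651) = 1.811 m·K/W
  R'_diatomaceous earth = ln(0.124/0.103)/(2πk) = 0.1856/(2π·0.0872) = 0.3387 m·K/W
  R'_conv,out = 1/(2πr h) = 1/(2π·0.124·10.3) = 0.1246 m·K/W
ΣR = 0.008758 + 0.002048 + 1.811 + 0.3387 + 0.1246 = 2.285 m·K/W
Q' = ΔT/ΣR = (292 °C − 19.5 °C)/2.285 = 119 W/m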